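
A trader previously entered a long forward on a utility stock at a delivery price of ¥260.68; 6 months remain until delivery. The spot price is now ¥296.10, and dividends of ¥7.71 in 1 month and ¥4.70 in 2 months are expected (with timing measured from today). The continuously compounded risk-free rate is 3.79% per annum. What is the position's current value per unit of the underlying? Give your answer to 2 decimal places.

¥27.96

PV(remaining dividends) I = 7.71·e^(−0.0379·1/12) + 4.70·e^(−0.0379·2/12) = 12.3561
Current forward F = (S − I)·e^(rT) = (296.10 − 12.3561)·e^(0.0379·6/12) = 283.7439 × 1.019131 = 289.1722
Value (long) = (F − K)·e^(−rT) = (289.1722 − 260.68) × 0.981228 = 27.9573
Value = ¥27.96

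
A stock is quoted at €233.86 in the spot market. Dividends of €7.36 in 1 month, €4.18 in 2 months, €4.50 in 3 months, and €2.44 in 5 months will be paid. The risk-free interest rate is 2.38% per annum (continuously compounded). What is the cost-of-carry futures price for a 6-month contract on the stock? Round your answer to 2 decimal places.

PV(dividends) I = 7.36·e^(−0.0238·1/12) + 4.18·e^(−0.0238·2/12) + 4.50·e^(−0.0238·3/12) + 2.44·e^(−0.0238·5/12)
I = 7.3454 + 4.1635 + 4.4733 + 2.4159 = 18.3981
F = (S − I)·e^(rT) = (233.86 − 18.3981) · e^(0.0238·6/12)
= 215.4619 · e^0.011900 = 215.4619 × 1.011971 = €218.04

€218.04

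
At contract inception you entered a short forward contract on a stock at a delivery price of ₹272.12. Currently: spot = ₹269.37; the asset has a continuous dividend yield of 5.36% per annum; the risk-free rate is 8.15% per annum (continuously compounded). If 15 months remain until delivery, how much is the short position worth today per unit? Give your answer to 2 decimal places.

-₹6.15

Current fair forward for the remaining 15 months: F = S·e^((r − q)·T), (r − q) = 0.0815 − 0.0536 = 0.0279
F = 269.37 · e^(0.0279 × 15/12) = 269.37 × 1.035490 = 278.9299
Value of long forward = (F − K)·e^(−rT) = (278.9299 − 272.12) · e^(−0.0815·15/12)
= 6.8099 × 0.903142 = 6.15
Short position value = −(long value) = -₹6.15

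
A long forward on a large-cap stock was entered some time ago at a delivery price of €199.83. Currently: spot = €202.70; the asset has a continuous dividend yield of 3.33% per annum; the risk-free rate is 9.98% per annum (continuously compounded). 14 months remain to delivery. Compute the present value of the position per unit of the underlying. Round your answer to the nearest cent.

Current fair forward for the remaining 14 months: F = S·e^((r − q)·T), (r − q) = 0.0998 − 0.0333 = 0.0665
F = 202.70 · e^(0.0665 × 14/12) = 202.70 × 1.080672 = 219.0522
Value of long forward = (F − K)·e^(−rT) = (219.0522 − 199.83) · e^(−0.0998·14/12)
= 19.2222 × 0.890089 = 17.11

€17.11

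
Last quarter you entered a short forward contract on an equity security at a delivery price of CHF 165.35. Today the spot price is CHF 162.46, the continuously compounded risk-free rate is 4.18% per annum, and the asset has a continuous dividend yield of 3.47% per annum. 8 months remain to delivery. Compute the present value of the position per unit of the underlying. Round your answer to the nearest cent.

CHF 2.06

Current fair forward for the remaining 8 months: F = S·e^((r − q)·T), (r − q) = 0.0418 − 0.0347 = 0.0071
F = 162.46 · e^(0.0071 × 8/12) = 162.46 × 1.004745 = 163.2309
Value of long forward = (F − K)·e^(−rT) = (163.2309 − 165.35) · e^(−0.0418·8/12)
= -2.1191 × 0.972518 = -2.06
Short position value = −(long value) = CHF 2.06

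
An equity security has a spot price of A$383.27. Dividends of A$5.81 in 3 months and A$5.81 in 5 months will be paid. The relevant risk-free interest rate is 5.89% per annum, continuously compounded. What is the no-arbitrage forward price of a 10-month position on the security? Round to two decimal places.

PV(dividends) I = 5.81·e^(−0.0589·3/12) + 5.81·e^(−0.0589·5/12)
I = 5.7251 + 5.6691 = 11.3942
F = (S − I)·e^(rT) = (383.27 − 11.3942) · e^(0.0589·10/12)
= 371.8758 · e^0.049083 = 371.8758 × 1.050308 = A$390.58

A$390.58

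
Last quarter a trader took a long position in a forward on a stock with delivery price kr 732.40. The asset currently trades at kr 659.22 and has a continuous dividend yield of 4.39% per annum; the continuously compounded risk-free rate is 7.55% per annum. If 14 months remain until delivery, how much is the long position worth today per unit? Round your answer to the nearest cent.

Current fair forward for the remaining 14 months: F = S·e^((r − q)·T), (r − q) = 0.0755 − 0.0439 = 0.0316
F = 659.22 · e^(0.0316 × 14/12) = 659.22 × 1.037555 = 683.9770
Value of long forward = (F − K)·e^(−rT) = (683.9770 − 732.40) · e^(−0.0755·14/12)
= -48.4230 × 0.915685 = -44.34

-kr 44.34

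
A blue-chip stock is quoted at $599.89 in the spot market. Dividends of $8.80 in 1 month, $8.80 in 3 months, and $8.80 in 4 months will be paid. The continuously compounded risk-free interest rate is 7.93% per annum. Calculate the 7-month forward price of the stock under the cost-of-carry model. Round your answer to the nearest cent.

$601.12

PV(dividends) I = 8.80·e^(−0.0793·1/12) + 8.80·e^(−0.0793·3/12) + 8.80·e^(−0.0793·4/12)
I = 8.7420 + 8.6273 + 8.5704 = 25.9397
F = (S − I)·e^(rT) = (599.89 − 25.9397) · e^(0.0793·7/12)
= 573.9503 · e^0.046258 = 573.9503 × 1.047345 = $601.12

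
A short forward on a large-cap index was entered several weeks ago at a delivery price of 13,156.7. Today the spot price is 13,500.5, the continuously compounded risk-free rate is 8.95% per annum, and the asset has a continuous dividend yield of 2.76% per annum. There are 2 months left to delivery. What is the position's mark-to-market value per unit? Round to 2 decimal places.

Current fair forward for the remaining 2 months: F = S·e^((r − q)·T), (r − q) = 0.0895 − 0.0276 = 0.0619
F = 13500.5 · e^(0.0619 × 2/12) = 13500.5 × 1.01037007 = 13640.5011
Value of long forward = (F − K)·e^(−rT) = (13640.5011 − 13156.7) · e^(−0.0895·2/12)
= 483.8011 × 0.98519404 = 476.64
Short position value = −(long value) = -476.64

-476.64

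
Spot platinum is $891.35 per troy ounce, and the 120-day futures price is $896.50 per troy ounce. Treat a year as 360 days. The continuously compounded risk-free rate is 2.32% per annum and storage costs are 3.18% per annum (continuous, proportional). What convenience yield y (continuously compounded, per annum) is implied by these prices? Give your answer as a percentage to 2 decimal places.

3.77%

F = S·e^((r+u−y)T) ⇒ (r+u−y) = ln(F/S)/T
ln(896.50/891.35) = 0.005761; /T ⇒ 0.017283
y = r + u − ln(F/S)/T = 0.0232 + 0.0318 − 0.017283 = 0.037717
y = 3.77%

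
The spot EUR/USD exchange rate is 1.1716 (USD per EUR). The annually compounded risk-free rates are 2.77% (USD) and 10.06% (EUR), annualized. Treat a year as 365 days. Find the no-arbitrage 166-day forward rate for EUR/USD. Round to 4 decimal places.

1.1356

By covered interest parity, F = S · (1+r_USD)^T / (1+r_EUR)^T
= 1.1716 × 1.012504 / 1.044559 = 1.1716 × 0.969312
F = 1.1356 USD per EUR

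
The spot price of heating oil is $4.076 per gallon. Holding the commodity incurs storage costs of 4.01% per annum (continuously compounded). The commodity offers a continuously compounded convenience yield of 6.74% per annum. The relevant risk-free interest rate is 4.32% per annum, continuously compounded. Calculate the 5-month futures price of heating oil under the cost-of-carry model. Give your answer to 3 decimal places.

Net carry = r + u − y = 0.0432 + 0.0401 − 0.0674 = 0.0159
F = S·e^((r+u−y)T) = 4.076 · e^(0.0159 × 5/12) = 4.076 · e^0.006625
= 4.076 × 1.006647 = $4.103 per gallon

$4.103 per gallon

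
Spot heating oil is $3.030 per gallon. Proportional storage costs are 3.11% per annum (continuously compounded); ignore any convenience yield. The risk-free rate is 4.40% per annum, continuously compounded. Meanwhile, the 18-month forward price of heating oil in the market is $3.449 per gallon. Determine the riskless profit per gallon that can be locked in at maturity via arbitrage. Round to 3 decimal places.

$0.058 per gallon

Fair forward: F* = S·e^(carry·T), with carry = (r + u) = 0.0440 + 0.0311 = 0.0751
F* = 3.030 · e^(0.0751 × 18/12) = 3.030 · e^0.112650 = 3.030 × 1.119240 = $3.3913
Market $3.449 > fair $3.3913: forward overpriced → cash-and-carry (buy spot, short the forward).
At maturity, profit = |F_mkt − F*| = |3.449 − 3.3913| = $0.058 per gallon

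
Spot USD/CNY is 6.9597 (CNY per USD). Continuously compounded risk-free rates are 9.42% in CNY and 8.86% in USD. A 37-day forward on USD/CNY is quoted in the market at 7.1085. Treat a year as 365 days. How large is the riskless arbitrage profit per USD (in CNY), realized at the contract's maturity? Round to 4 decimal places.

Fair forward: F* = S·e^(carry·T), with carry = (r_CNY − r_USD) = 0.0942 − 0.0886 = 0.0056
F* = 6.9597 · e^(0.0056 × 37/365) = 6.9597 · e^0.000568 = 6.9597 × 1.000568 = 6.9637
Market 7.1085 > fair 6.9637: forward overpriced → cash-and-carry (buy spot, short the forward).
At maturity, profit = |F_mkt − F*| = |7.1085 − 6.9637| = 0.1448 per USD (in CNY)

0.1448 per USD (in CNY)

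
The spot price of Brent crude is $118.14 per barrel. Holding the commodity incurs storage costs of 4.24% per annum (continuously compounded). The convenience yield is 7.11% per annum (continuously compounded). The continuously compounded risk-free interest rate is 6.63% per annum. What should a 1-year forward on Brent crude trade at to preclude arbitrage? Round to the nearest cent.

$122.67 per barrel

Net carry = r + u − y = 0.0663 + 0.0424 − 0.0711 = 0.0376
F = S·e^((r+u−y)T) = 118.14 · e^(0.0376 × 1) = 118.14 · e^0.037600
= 118.14 × 1.038316 = $122.67 per barrel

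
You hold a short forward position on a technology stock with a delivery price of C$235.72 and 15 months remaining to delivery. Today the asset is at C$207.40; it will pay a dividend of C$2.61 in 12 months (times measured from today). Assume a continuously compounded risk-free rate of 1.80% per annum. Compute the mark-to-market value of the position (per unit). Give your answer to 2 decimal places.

PV(remaining dividends) I = 2.61·e^(−0.0180·12/12) = 2.5634
Current forward F = (S − I)·e^(rT) = (207.40 − 2.5634)·e^(0.0180·15/12) = 204.8366 × 1.022755 = 209.4977
Value (long) = (F − K)·e^(−rT) = (209.4977 − 235.72) × 0.977751 = -25.6389
Short position value = −(long value) = C$25.64

C$25.64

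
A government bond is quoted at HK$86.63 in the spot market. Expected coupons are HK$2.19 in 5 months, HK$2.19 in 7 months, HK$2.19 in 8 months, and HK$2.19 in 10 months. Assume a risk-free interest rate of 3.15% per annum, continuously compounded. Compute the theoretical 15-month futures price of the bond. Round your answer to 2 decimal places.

HK$81.17

PV(coupons) I = 2.19·e^(−0.0315·5/12) + 2.19·e^(−0.0315·7/12) + 2.19·e^(−0.0315·8/12) + 2.19·e^(−0.0315·10/12)
I = 2.1614 + 2.1501 + 2.1445 + 2.1333 = 8.5893
F = (S − I)·e^(rT) = (86.63 − 8.5893) · e^(0.0315·15/12)
= 78.0407 · e^0.039375 = 78.0407 × 1.040160 = HK$81.17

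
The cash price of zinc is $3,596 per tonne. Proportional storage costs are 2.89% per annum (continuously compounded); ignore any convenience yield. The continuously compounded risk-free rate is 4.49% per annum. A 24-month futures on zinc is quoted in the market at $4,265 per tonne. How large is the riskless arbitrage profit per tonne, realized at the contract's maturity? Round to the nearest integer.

Fair futures: F* = S·e^(carry·T), with carry = (r + u) = 0.0449 + 0.0289 = 0.0738
F* = 3596 · e^(0.0738 × 24/12) = 3596 · e^0.147600 = 3596 × 1.159049 = $4167.9402
Market $4265 > fair $4167.9402: forward overpriced → cash-and-carry (buy spot, short the forward).
At maturity, profit = |F_mkt − F*| = |4265 − 4167.9402| = $97 per tonne

$97 per tonne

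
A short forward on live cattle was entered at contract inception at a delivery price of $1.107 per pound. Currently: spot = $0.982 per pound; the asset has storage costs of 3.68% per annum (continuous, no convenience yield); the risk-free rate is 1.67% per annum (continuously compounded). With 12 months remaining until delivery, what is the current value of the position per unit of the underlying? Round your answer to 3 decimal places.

$0.070 per pound

Current fair forward for the remaining 12 months: F = S·e^((r + u)·T), (r + u) = 0.0167 + 0.0368 = 0.0535
F = 0.982 · e^(0.0535 × 12/12) = 0.982 × 1.054957 = 1.0360
Value of long forward = (F − K)·e^(−rT) = (1.0360 − 1.107) · e^(−0.0167·12/12)
= -0.0710 × 0.983439 = -0.070
Short position value = −(long value) = $0.070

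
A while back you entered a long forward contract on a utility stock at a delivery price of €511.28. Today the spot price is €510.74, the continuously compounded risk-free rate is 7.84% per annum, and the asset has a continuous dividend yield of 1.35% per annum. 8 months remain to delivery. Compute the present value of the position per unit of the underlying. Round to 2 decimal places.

Current fair forward for the remaining 8 months: F = S·e^((r − q)·T), (r − q) = 0.0784 − 0.0135 = 0.0649
F = 510.74 · e^(0.0649 × 8/12) = 510.74 × 1.044216 = 533.3229
Value of long forward = (F − K)·e^(−rT) = (533.3229 − 511.28) · e^(−0.0784·8/12)
= 22.0429 × 0.949076 = 20.92

€20.92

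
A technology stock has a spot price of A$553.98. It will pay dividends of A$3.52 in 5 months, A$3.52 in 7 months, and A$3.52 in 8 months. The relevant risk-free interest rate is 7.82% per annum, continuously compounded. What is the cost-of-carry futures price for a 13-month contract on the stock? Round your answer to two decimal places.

PV(dividends) I = 3.52·e^(−0.0782·5/12) + 3.52·e^(−0.0782·7/12) + 3.52·e^(−0.0782·8/12)
I = 3.4072 + 3.3630 + 3.3412 = 10.1114
F = (S − I)·e^(rT) = (553.98 − 10.1114) · e^(0.0782·13/12)
= 543.8686 · e^0.084717 = 543.8686 × 1.088409 = A$591.95

A$591.95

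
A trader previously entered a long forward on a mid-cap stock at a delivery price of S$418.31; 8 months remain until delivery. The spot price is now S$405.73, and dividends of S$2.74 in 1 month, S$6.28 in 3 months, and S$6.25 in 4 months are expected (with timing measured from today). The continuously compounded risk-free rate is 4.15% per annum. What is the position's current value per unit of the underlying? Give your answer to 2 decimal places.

-S$16.28

PV(remaining dividends) I = 2.74·e^(−0.0415·1/12) + 6.28·e^(−0.0415·3/12) + 6.25·e^(−0.0415·4/12) = 15.1099
Current forward F = (S − I)·e^(rT) = (405.73 − 15.1099)·e^(0.0415·8/12) = 390.6201 × 1.028053 = 401.5782
Value (long) = (F − K)·e^(−rT) = (401.5782 − 418.31) × 0.972713 = -16.2752
Value = -S$16.28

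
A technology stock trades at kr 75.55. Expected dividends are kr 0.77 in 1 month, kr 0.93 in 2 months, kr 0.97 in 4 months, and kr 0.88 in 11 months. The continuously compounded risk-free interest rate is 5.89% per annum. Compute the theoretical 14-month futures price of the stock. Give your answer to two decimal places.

kr 77.21

PV(dividends) I = 0.77·e^(−0.0589·1/12) + 0.93·e^(−0.0589·2/12) + 0.97·e^(−0.0589·4/12) + 0.88·e^(−0.0589·11/12)
I = 0.7662 + 0.9209 + 0.9511 + 0.8337 = 3.4719
F = (S − I)·e^(rT) = (75.55 − 3.4719) · e^(0.0589·14/12)
= 72.0781 · e^0.068717 = 72.0781 × 1.071133 = kr 77.21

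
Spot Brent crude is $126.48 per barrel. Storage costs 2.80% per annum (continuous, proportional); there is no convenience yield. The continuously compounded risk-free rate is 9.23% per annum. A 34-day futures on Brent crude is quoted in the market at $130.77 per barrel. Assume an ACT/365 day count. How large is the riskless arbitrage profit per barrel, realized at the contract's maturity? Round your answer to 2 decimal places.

Fair futures: F* = S·e^(carry·T), with carry = (r + u) = 0.0923 + 0.0280 = 0.1203
F* = 126.48 · e^(0.1203 × 34/365) = 126.48 · e^0.011206 = 126.48 × 1.011269 = $127.9053
Market $130.77 > fair $127.9053: forward overpriced → cash-and-carry (buy spot, short the forward).
At maturity, profit = |F_mkt − F*| = |130.77 − 127.9053| = $2.86 per barrel

$2.86 per barrel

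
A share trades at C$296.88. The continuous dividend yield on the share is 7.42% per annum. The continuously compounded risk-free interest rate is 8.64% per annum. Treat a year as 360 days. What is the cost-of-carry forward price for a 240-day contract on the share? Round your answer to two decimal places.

F = S·e^((r − q)T) = 296.88 · e^((0.0864 − 0.0742) × 240/360)
= 296.88 · e^0.008133 = 296.88 × 1.008166
F = C$299.30

C$299.30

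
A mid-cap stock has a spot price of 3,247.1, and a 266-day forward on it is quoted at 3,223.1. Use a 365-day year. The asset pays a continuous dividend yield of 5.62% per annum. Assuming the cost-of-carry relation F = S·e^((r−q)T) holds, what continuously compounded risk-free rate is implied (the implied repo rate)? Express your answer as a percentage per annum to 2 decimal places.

4.60%

From F = S·e^((r−q)T): (r − q) = ln(F/S)/T
ln(3223.1/3247.1) = ln(0.992609) = -0.007418
(r − q) = -0.007418 / (266/365) = -0.010179
r = ln(F/S)/T + q = -0.010179 + 0.0562 = 0.046021
r = 4.60%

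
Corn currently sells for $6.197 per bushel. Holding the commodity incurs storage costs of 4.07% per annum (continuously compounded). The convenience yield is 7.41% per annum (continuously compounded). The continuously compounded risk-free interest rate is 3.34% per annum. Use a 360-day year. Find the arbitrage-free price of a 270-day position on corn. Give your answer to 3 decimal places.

Net carry = r + u − y = 0.0334 + 0.0407 − 0.0741 = 0.0000
F = S·e^((r+u−y)T) = 6.197 · e^(0.0000 × 270/360) = 6.197 · e^0.000000
= 6.197 × 1.000000 = $6.197 per bushel

$6.197 per bushel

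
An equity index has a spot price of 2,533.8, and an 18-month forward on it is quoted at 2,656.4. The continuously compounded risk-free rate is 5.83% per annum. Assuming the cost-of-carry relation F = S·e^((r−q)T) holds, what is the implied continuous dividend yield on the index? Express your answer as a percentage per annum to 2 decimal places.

2.68%

From F = S·e^((r−q)T): (r − q) = ln(F/S)/T
ln(2656.4/2533.8) = ln(1.048386) = 0.047252
(r − q) = 0.047252 / (18/12) = 0.031501
q = r − ln(F/S)/T = 0.0583 − 0.031501 = 0.026799
q = 2.68%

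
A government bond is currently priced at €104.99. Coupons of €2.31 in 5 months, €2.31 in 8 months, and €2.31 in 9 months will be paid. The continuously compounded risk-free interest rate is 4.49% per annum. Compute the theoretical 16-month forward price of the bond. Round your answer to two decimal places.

€104.31

PV(coupons) I = 2.31·e^(−0.0449·5/12) + 2.31·e^(−0.0449·8/12) + 2.31·e^(−0.0449·9/12)
I = 2.2672 + 2.2419 + 2.2335 = 6.7426
F = (S − I)·e^(rT) = (104.99 − 6.7426) · e^(0.0449·16/12)
= 98.2474 · e^0.059867 = 98.2474 × 1.061695 = €104.31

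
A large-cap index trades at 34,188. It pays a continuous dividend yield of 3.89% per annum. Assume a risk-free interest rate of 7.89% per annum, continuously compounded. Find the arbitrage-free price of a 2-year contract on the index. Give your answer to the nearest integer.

37,035

F = S·e^((r − q)T) = 34188 · e^((0.0789 − 0.0389) × 2)
= 34188 · e^0.080000 = 34188 × 1.083287
F = 37,035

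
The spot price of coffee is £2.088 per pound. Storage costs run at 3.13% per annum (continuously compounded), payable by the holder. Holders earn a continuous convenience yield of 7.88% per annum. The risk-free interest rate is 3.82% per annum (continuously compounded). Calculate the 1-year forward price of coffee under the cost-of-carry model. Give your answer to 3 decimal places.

£2.069 per pound

Net carry = r + u − y = 0.0382 + 0.0313 − 0.0788 = -0.0093
F = S·e^((r+u−y)T) = 2.088 · e^(-0.0093 × 12/12) = 2.088 · e^-0.009300
= 2.088 × 0.990743 = £2.069 per pound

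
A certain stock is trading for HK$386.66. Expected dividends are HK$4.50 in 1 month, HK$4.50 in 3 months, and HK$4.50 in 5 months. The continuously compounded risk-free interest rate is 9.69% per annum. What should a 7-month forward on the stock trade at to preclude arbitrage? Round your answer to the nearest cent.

PV(dividends) I = 4.50·e^(−0.0969·1/12) + 4.50·e^(−0.0969·3/12) + 4.50·e^(−0.0969·5/12)
I = 4.4638 + 4.3923 + 4.3219 = 13.1780
F = (S − I)·e^(rT) = (386.66 − 13.1780) · e^(0.0969·7/12)
= 373.4820 · e^0.056525 = 373.4820 × 1.058153 = HK$395.20

HK$395.20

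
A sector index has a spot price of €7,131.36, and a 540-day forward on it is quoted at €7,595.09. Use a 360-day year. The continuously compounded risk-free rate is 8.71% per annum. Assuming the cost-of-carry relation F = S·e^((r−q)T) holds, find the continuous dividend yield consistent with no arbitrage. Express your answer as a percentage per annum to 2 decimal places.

From F = S·e^((r−q)T): (r − q) = ln(F/S)/T
ln(7595.09/7131.36) = ln(1.065027) = 0.063000
(r − q) = 0.063000 / (540/360) = 0.042000
q = r − ln(F/S)/T = 0.0871 − 0.042000 = 0.045100
q = 4.51%

4.51%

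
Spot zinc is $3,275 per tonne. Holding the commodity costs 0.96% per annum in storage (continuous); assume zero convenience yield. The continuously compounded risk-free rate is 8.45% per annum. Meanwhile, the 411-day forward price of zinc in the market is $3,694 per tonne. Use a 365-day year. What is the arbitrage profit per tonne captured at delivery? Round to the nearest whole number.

Fair forward: F* = S·e^(carry·T), with carry = (r + u) = 0.0845 + 0.0096 = 0.0941
F* = 3275 · e^(0.0941 × 411/365) = 3275 · e^0.105959 = 3275 × 1.111776 = $3641.0664
Market $3694 > fair $3641.0664: forward overpriced → cash-and-carry (buy spot, short the forward).
At maturity, profit = |F_mkt − F*| = |3694 − 3641.0664| = $53 per tonne

$53 per tonne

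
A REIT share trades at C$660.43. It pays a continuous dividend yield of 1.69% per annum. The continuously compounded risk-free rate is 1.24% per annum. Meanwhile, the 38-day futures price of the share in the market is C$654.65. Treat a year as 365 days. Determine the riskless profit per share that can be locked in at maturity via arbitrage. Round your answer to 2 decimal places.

C$5.47 per share

Fair futures: F* = S·e^(carry·T), with carry = (r − q) = 0.0124 − 0.0169 = -0.0045
F* = 660.43 · e^(-0.0045 × 38/365) = 660.43 · e^-0.000468 = 660.43 × 0.999532 = C$660.1209
Market C$654.65 < fair C$660.1209: forward underpriced → reverse cash-and-carry (short spot, go long the forward).
At maturity, profit = |F_mkt − F*| = |654.65 − 660.1209| = C$5.47 per share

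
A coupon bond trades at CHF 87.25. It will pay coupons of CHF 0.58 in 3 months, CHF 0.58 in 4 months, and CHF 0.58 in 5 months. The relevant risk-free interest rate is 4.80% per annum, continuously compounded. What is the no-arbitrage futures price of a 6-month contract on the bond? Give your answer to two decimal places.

CHF 87.62

PV(coupons) I = 0.58·e^(−0.0480·3/12) + 0.58·e^(−0.0480·4/12) + 0.58·e^(−0.0480·5/12)
I = 0.5731 + 0.5708 + 0.5685 = 1.7124
F = (S − I)·e^(rT) = (87.25 − 1.7124) · e^(0.0480·6/12)
= 85.5376 · e^0.024000 = 85.5376 × 1.024290 = CHF 87.62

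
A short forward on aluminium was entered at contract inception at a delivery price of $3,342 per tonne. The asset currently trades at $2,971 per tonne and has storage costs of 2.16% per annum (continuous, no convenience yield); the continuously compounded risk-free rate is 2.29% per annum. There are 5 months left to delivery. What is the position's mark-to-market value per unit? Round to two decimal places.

$312.40 per tonne

Current fair forward for the remaining 5 months: F = S·e^((r + u)·T), (r + u) = 0.0229 + 0.0216 = 0.0445
F = 2971 · e^(0.0445 × 5/12) = 2971 × 1.01871463 = 3026.6012
Value of long forward = (F − K)·e^(−rT) = (3026.6012 − 3342) · e^(−0.0229·5/12)
= -315.3988 × 0.99050371 = -312.40
Short position value = −(long value) = $312.40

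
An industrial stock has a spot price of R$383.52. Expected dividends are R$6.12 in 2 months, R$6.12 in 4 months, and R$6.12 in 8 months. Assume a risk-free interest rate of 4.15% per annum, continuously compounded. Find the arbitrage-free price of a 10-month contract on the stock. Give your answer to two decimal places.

PV(dividends) I = 6.12·e^(−0.0415·2/12) + 6.12·e^(−0.0415·4/12) + 6.12·e^(−0.0415·8/12)
I = 6.0778 + 6.0359 + 5.9530 = 18.0667
F = (S − I)·e^(rT) = (383.52 − 18.0667) · e^(0.0415·10/12)
= 365.4533 · e^0.034583 = 365.4533 × 1.035188 = R$378.31

R$378.31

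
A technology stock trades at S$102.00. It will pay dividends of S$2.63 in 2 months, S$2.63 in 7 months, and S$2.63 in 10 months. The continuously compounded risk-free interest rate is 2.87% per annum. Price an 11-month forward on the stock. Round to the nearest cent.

PV(dividends) I = 2.63·e^(−0.0287·2/12) + 2.63·e^(−0.0287·7/12) + 2.63·e^(−0.0287·10/12)
I = 2.6174 + 2.5863 + 2.5678 = 7.7715
F = (S − I)·e^(rT) = (102.00 − 7.7715) · e^(0.0287·11/12)
= 94.2285 · e^0.026308 = 94.2285 × 1.026657 = S$96.74

S$96.74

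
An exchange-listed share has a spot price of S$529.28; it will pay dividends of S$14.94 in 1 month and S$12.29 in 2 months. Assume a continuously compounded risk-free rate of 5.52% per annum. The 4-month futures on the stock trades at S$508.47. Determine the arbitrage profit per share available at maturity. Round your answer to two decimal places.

S$3.09 per share

PV(dividends) I = 14.94·e^(−0.0552·1/12) + 12.29·e^(−0.0552·2/12) = 27.0489
Fair futures F* = (S − I)·e^(rT) = (529.28 − 27.0489)·e^0.018400 = 502.2311 × 1.018570 = 511.5575
Market S$508.47 < fair 511.5575: forward underpriced → reverse cash-and-carry (short the stock, invest proceeds at r, pay the dividends, go long the forward).
Profit at T = |F_mkt − F*| = |508.47 − 511.5575| = S$3.09 per share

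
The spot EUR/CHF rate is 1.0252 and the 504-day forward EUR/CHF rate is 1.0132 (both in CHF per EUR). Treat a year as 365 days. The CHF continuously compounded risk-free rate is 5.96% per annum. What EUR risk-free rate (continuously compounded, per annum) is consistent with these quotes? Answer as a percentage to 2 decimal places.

F = S·e^((r_CHF − r_EUR)T) ⇒ r_EUR = r_CHF − ln(F/S)/T
ln(1.0132/1.0252) = -0.011774; /(504/365) = -0.008527
r_EUR = 0.0596 + 0.008527 = 0.068127
r_EUR = 6.81%

6.81%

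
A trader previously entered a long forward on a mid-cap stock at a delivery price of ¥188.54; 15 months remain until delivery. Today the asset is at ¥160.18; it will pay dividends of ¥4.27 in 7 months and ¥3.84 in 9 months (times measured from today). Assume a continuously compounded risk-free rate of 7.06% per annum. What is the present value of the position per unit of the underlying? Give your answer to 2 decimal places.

-¥20.17

PV(remaining dividends) I = 4.27·e^(−0.0706·7/12) + 3.84·e^(−0.0706·9/12) = 7.7397
Current forward F = (S − I)·e^(rT) = (160.18 − 7.7397)·e^(0.0706·15/12) = 152.4403 × 1.092261 = 166.5046
Value (long) = (F − K)·e^(−rT) = (166.5046 − 188.54) × 0.915532 = -20.1741
Value = -¥20.17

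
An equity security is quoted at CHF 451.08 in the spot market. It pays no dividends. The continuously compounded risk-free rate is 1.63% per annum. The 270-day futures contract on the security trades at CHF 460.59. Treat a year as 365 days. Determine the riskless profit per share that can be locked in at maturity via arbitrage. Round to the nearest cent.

Fair futures: F* = S·e^(carry·T), with carry = r = 0.0163
F* = 451.08 · e^(0.0163 × 270/365) = 451.08 · e^0.012058 = 451.08 × 1.012131 = CHF 456.5521
Market CHF 460.59 > fair CHF 456.5521: forward overpriced → cash-and-carry (buy spot, short the forward).
At maturity, profit = |F_mkt − F*| = |460.59 − 456.5521| = CHF 4.04 per share

CHF 4.04 per share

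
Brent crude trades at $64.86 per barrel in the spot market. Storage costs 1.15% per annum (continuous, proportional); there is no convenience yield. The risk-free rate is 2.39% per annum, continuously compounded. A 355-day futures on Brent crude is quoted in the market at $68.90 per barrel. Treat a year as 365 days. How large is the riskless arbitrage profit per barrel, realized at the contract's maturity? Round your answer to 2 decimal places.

Fair futures: F* = S·e^(carry·T), with carry = (r + u) = 0.0239 + 0.0115 = 0.0354
F* = 64.86 · e^(0.0354 × 355/365) = 64.86 · e^0.034430 = 64.86 × 1.035030 = $67.1320
Market $68.90 > fair $67.1320: forward overpriced → cash-and-carry (buy spot, short the forward).
At maturity, profit = |F_mkt − F*| = |68.90 − 67.1320| = $1.77 per barrel

$1.77 per barrel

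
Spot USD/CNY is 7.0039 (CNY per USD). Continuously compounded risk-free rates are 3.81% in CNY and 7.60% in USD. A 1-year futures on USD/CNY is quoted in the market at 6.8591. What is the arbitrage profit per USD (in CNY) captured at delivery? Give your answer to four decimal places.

Fair futures: F* = S·e^(carry·T), with carry = (r_CNY − r_USD) = 0.0381 − 0.0760 = -0.0379
F* = 7.0039 · e^(-0.0379 × 1) = 7.0039 · e^-0.037900 = 7.0039 × 0.962809 = 6.7434
Market 6.8591 > fair 6.7434: forward overpriced → cash-and-carry (buy spot, short the forward).
At maturity, profit = |F_mkt − F*| = |6.8591 − 6.7434| = 0.1157 per USD (in CNY)

0.1157 per USD (in CNY)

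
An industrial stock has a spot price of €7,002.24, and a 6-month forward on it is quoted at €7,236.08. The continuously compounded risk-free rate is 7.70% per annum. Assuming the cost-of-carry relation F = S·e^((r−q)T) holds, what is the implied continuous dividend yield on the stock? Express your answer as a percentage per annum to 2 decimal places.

From F = S·e^((r−q)T): (r − q) = ln(F/S)/T
ln(7236.08/7002.24) = ln(1.033395) = 0.032849
(r − q) = 0.032849 / (6/12) = 0.065698
q = r − ln(F/S)/T = 0.0770 − 0.065698 = 0.011302
q = 1.13%

1.13%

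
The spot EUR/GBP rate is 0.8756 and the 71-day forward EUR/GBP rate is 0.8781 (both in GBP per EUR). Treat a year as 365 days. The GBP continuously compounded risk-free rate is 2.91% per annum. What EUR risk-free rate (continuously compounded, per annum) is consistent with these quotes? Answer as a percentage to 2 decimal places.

1.44%

F = S·e^((r_GBP − r_EUR)T) ⇒ r_EUR = r_GBP − ln(F/S)/T
ln(0.8781/0.8756) = 0.002851; /(71/365) = 0.014657
r_EUR = 0.0291 − 0.014657 = 0.014443
r_EUR = 1.44%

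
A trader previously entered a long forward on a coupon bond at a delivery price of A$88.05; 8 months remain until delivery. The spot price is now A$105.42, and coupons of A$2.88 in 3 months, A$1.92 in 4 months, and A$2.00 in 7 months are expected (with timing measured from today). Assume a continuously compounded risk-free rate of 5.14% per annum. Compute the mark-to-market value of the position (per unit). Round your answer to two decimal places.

PV(remaining coupons) I = 2.88·e^(−0.0514·3/12) + 1.92·e^(−0.0514·4/12) + 2.00·e^(−0.0514·7/12) = 6.6715
Current forward F = (S − I)·e^(rT) = (105.42 − 6.6715)·e^(0.0514·8/12) = 98.7485 × 1.034861 = 102.1910
Value (long) = (F − K)·e^(−rT) = (102.1910 − 88.05) × 0.966314 = 13.6646
Value = A$13.66

A$13.66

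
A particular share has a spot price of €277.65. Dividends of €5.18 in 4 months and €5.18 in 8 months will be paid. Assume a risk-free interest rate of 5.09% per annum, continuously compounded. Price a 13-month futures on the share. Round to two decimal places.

€282.72

PV(dividends) I = 5.18·e^(−0.0509·4/12) + 5.18·e^(−0.0509·8/12)
I = 5.0929 + 5.0072 = 10.1001
F = (S − I)·e^(rT) = (277.65 − 10.1001) · e^(0.0509·13/12)
= 267.5499 · e^0.055142 = 267.5499 × 1.056691 = €282.72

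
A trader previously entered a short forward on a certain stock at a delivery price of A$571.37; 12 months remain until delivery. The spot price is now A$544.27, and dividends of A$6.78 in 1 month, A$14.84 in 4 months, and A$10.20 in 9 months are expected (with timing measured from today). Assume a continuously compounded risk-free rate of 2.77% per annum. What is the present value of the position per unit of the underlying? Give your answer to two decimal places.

PV(remaining dividends) I = 6.78·e^(−0.0277·1/12) + 14.84·e^(−0.0277·4/12) + 10.20·e^(−0.0277·9/12) = 31.4583
Current forward F = (S − I)·e^(rT) = (544.27 − 31.4583)·e^(0.0277·12/12) = 512.8117 × 1.028087 = 527.2150
Value (long) = (F − K)·e^(−rT) = (527.2150 − 571.37) × 0.972680 = -42.9487
Short position value = −(long value) = A$42.95

A$42.95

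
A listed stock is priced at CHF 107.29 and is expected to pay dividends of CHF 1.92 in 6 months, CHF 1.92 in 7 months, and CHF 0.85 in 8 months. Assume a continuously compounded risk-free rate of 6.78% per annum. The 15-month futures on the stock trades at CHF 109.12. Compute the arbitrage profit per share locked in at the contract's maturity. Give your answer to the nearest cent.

CHF 2.75 per share

PV(dividends) I = 1.92·e^(−0.0678·6/12) + 1.92·e^(−0.0678·7/12) + 0.85·e^(−0.0678·8/12) = 4.5140
Fair futures F* = (S − I)·e^(rT) = (107.29 − 4.5140)·e^0.084750 = 102.7760 × 1.088445 = 111.8660
Market CHF 109.12 < fair 111.8660: forward underpriced → reverse cash-and-carry (short the stock, invest proceeds at r, pay the dividends, go long the forward).
Profit at T = |F_mkt − F*| = |109.12 − 111.8660| = CHF 2.75 per share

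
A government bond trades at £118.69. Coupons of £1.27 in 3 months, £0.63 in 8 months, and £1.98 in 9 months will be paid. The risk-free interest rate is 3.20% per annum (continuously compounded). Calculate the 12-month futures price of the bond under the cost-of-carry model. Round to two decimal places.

£118.62

PV(coupons) I = 1.27·e^(−0.0320·3/12) + 0.63·e^(−0.0320·8/12) + 1.98·e^(−0.0320·9/12)
I = 1.2599 + 0.6167 + 1.9330 = 3.8096
F = (S − I)·e^(rT) = (118.69 − 3.8096) · e^(0.0320·12/12)
= 114.8804 · e^0.032000 = 114.8804 × 1.032518 = £118.62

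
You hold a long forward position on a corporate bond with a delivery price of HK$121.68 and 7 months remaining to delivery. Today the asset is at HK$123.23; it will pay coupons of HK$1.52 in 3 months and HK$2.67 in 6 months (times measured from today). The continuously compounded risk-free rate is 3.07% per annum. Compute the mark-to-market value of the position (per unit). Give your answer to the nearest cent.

-HK$0.43

PV(remaining coupons) I = 1.52·e^(−0.0307·3/12) + 2.67·e^(−0.0307·6/12) = 4.1377
Current forward F = (S − I)·e^(rT) = (123.23 − 4.1377)·e^(0.0307·7/12) = 119.0923 × 1.018070 = 121.2443
Value (long) = (F − K)·e^(−rT) = (121.2443 − 121.68) × 0.982251 = -0.4280
Value = -HK$0.43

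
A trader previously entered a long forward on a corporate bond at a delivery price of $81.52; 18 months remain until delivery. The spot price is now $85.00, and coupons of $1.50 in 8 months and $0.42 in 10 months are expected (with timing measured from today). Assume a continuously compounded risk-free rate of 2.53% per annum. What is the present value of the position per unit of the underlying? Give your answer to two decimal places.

PV(remaining coupons) I = 1.50·e^(−0.0253·8/12) + 0.42·e^(−0.0253·10/12) = 1.8861
Current forward F = (S − I)·e^(rT) = (85.00 − 1.8861)·e^(0.0253·18/12) = 83.1139 × 1.038679 = 86.3287
Value (long) = (F − K)·e^(−rT) = (86.3287 − 81.52) × 0.962761 = 4.6296
Value = $4.63

$4.63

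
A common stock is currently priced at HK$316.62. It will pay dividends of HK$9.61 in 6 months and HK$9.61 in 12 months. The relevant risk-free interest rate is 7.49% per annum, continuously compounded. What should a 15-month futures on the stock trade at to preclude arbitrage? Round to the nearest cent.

PV(dividends) I = 9.61·e^(−0.0749·6/12) + 9.61·e^(−0.0749·12/12)
I = 9.2568 + 8.9165 = 18.1733
F = (S − I)·e^(rT) = (316.62 − 18.1733) · e^(0.0749·15/12)
= 298.4467 · e^0.093625 = 298.4467 × 1.098148 = HK$327.74

HK$327.74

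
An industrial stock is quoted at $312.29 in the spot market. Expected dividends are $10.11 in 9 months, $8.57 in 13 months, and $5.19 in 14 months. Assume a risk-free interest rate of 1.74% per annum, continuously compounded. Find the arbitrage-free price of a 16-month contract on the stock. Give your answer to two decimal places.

PV(dividends) I = 10.11·e^(−0.0174·9/12) + 8.57·e^(−0.0174·13/12) + 5.19·e^(−0.0174·14/12)
I = 9.9789 + 8.4100 + 5.0857 = 23.4746
F = (S − I)·e^(rT) = (312.29 − 23.4746) · e^(0.0174·16/12)
= 288.8154 · e^0.023200 = 288.8154 × 1.023471 = $295.59

$295.59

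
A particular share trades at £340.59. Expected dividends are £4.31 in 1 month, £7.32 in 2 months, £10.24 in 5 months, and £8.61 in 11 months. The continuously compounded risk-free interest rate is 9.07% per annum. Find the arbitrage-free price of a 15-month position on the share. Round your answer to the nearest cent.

£348.69

PV(dividends) I = 4.31·e^(−0.0907·1/12) + 7.32·e^(−0.0907·2/12) + 10.24·e^(−0.0907·5/12) + 8.61·e^(−0.0907·11/12)
I = 4.2775 + 7.2102 + 9.8602 + 7.9231 = 29.2710
F = (S − I)·e^(rT) = (340.59 − 29.2710) · e^(0.0907·15/12)
= 311.3190 · e^0.113375 = 311.3190 × 1.120052 = £348.69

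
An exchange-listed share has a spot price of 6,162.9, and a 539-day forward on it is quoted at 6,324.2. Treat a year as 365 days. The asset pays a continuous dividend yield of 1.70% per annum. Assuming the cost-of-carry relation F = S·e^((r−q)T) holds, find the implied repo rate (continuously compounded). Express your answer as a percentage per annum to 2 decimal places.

From F = S·e^((r−q)T): (r − q) = ln(F/S)/T
ln(6324.2/6162.9) = ln(1.026173) = 0.025836
(r − q) = 0.025836 / (539/365) = 0.017496
r = ln(F/S)/T + q = 0.017496 + 0.0170 = 0.034496
r = 3.45%

3.45%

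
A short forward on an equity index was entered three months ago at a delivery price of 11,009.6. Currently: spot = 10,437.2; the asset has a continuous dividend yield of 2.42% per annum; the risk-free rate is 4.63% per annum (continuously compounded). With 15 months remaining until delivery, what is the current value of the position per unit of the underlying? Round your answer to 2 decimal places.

264.30

Current fair forward for the remaining 15 months: F = S·e^((r − q)·T), (r − q) = 0.0463 − 0.0242 = 0.0221
F = 10437.2 · e^(0.0221 × 15/12) = 10437.2 × 1.02801011 = 10729.5471
Value of long forward = (F − K)·e^(−rT) = (10729.5471 − 11009.6) · e^(−0.0463·15/12)
= -280.0529 × 0.94376791 = -264.30
Short position value = −(long value) = 264.30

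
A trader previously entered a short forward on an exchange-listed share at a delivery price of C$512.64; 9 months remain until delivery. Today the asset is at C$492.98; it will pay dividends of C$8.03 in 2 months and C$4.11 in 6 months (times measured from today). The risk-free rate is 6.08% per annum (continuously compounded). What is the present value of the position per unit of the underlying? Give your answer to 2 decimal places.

PV(remaining dividends) I = 8.03·e^(−0.0608·2/12) + 4.11·e^(−0.0608·6/12) = 11.9360
Current forward F = (S − I)·e^(rT) = (492.98 − 11.9360)·e^(0.0608·9/12) = 481.0440 × 1.046656 = 503.4876
Value (long) = (F − K)·e^(−rT) = (503.4876 − 512.64) × 0.955424 = -8.7444
Short position value = −(long value) = C$8.74

C$8.74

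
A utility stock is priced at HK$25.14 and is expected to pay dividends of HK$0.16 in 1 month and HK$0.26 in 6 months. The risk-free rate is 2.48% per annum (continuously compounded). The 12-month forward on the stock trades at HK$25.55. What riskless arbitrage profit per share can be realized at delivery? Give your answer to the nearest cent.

PV(dividends) I = 0.16·e^(−0.0248·1/12) + 0.26·e^(−0.0248·6/12) = 0.4165
Fair forward F* = (S − I)·e^(rT) = (25.14 − 0.4165)·e^0.024800 = 24.7235 × 1.025110 = 25.3443
Market HK$25.55 > fair 25.3443: forward overpriced → cash-and-carry (borrow at r, buy the stock and collect the dividends, short the forward).
Profit at T = |F_mkt − F*| = |25.55 − 25.3443| = HK$0.21 per share

HK$0.21 per share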